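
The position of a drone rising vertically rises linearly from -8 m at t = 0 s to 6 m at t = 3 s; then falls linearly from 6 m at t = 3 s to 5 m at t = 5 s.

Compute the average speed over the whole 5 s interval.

Average speed = (total path length)/(elapsed time); on a piecewise-linear x-t graph the path length is Σ|Δx|.
0–3 s: |Δx| = |6 − -8| = 14 m
3–5 s: |Δx| = |5 − 6| = 1 m
Total path = 15 m; average speed = 15/5 = 3 m/s.

3 m/s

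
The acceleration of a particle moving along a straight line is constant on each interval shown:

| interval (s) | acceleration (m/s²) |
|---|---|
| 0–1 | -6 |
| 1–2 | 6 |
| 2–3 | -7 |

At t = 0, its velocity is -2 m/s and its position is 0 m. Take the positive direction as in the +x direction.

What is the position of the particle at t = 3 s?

On each constant-a segment, Δv = aΔt and Δx = v₀Δt + ½aΔt²; chain segment to segment.
0–1 s: v starts -2 m/s; Δx = -2·1 + ½·-6·1² = -5 m; v ends -8 m/s.
1–2 s: v starts -8 m/s; Δx = -8·1 + ½·6·1² = -5 m; v ends -2 m/s.
2–3 s: v starts -2 m/s; Δx = -2·1 + ½·-7·1² = -5.5 m; v ends -9 m/s.
x(3) = 0 + Σ Δx = -15.5 m.

-15.5 m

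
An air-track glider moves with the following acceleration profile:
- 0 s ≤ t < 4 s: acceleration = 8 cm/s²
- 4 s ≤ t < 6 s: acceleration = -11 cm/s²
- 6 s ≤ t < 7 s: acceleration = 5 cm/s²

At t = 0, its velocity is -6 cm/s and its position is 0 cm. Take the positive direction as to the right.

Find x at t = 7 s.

On each constant-a segment, Δv = aΔt and Δx = v₀Δt + ½aΔt²; chain segment to segment.
0–4 s: v starts -6 cm/s; Δx = -6·4 + ½·8·4² = 40 cm; v ends 26 cm/s.
4–6 s: v starts 26 cm/s; Δx = 26·2 + ½·-11·2² = 30 cm; v ends 4 cm/s.
6–7 s: v starts 4 cm/s; Δx = 4·1 + ½·5·1² = 6.5 cm; v ends 9 cm/s.
x(7) = 0 + Σ Δx = 76.5 cm.

76.5 cm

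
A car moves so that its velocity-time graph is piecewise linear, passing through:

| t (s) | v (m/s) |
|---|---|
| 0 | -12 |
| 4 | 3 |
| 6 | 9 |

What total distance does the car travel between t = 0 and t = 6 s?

Distance (not displacement) is the total path length: add the absolute areas under v-t.
0–4 s: v = 0 at t = 3.2 s; triangle areas 19.2 + 1.2 = 20.4 m
4–6 s: |½(3 + 9)(2)| = 12 m
Total distance = 32.4 m

32.4 m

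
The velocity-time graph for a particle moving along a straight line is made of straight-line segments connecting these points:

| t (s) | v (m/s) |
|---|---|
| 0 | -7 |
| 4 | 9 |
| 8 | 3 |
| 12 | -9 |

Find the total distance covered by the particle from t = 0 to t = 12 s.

Total distance travelled is ∫|v| dt — sum the magnitudes of each area piece.
0–4 s: v = 0 at t = 1.75 s; triangle areas 6.125 + 10.125 = 16.25 m
4–8 s: |½(9 + 3)(4)| = 24 m
8–12 s: v = 0 at t = 9 s; triangle areas 1.5 + 13.5 = 15 m
Total distance = 55.25 m

55.25 m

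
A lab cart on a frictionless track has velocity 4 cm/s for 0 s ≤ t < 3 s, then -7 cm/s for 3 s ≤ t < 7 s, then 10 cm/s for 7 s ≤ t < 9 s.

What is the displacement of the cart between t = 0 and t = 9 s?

4 cm

Net displacement equals the area under the velocity-time graph (areas below the axis count negative).
0–3 s: 4 × 3 = 12 cm
3–7 s: -7 × 4 = -28 cm
7–9 s: 10 × 2 = 20 cm
Net displacement = 4 cm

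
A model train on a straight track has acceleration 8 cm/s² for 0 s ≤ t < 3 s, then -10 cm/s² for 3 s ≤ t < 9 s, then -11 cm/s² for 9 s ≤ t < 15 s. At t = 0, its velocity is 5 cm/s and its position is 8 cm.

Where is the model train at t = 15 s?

On each constant-a segment, Δv = aΔt and Δx = v₀Δt + ½aΔt²; chain segment to segment.
0–3 s: v starts 5 cm/s; Δx = 5·3 + ½·8·3² = 51 cm; v ends 29 cm/s.
3–9 s: v starts 29 cm/s; Δx = 29·6 + ½·-10·6² = -6 cm; v ends -31 cm/s.
9–15 s: v starts -31 cm/s; Δx = -31·6 + ½·-11·6² = -384 cm; v ends -97 cm/s.
x(15) = 8 + Σ Δx = -331 cm.

-331 cm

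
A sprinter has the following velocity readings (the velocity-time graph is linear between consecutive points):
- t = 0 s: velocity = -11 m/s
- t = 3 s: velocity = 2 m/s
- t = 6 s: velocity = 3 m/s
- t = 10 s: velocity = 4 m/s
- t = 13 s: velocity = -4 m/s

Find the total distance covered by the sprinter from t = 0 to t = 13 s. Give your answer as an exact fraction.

545/13 m

Distance (not displacement) is the total path length: add the absolute areas under v-t.
0–3 s: v = 0 at t = 33/13 s; triangle areas 363/26 + 6/13 = 375/26 m
3–6 s: |½(2 + 3)(3)| = 7.5 m
6–10 s: |½(3 + 4)(4)| = 14 m
10–13 s: v = 0 at t = 11.5 s; triangle areas 3 + 3 = 6 m
Total distance = 545/13 m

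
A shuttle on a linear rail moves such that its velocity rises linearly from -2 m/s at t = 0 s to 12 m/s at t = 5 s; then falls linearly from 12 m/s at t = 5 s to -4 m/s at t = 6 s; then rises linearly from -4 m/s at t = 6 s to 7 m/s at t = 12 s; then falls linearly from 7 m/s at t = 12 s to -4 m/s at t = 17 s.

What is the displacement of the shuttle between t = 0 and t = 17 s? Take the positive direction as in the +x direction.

Net displacement equals the area under the velocity-time graph (areas below the axis count negative).
0–5 s: ½(-2 + 12)(5) = 25 m
5–6 s: ½(12 + -4)(1) = 4 m
6–12 s: ½(-4 + 7)(6) = 9 m
12–17 s: ½(7 + -4)(5) = 7.5 m
Net displacement = 45.5 m

45.5 m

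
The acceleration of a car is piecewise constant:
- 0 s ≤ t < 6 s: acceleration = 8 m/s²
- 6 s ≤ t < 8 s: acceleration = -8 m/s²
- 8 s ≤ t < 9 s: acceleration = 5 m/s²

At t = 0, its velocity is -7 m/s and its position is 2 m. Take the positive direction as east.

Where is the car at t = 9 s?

197.5 m

On each constant-a segment, Δv = aΔt and Δx = v₀Δt + ½aΔt²; chain segment to segment.
0–6 s: v starts -7 m/s; Δx = -7·6 + ½·8·6² = 102 m; v ends 41 m/s.
6–8 s: v starts 41 m/s; Δx = 41·2 + ½·-8·2² = 66 m; v ends 25 m/s.
8–9 s: v starts 25 m/s; Δx = 25·1 + ½·5·1² = 27.5 m; v ends 30 m/s.
x(9) = 2 + Σ Δx = 197.5 m.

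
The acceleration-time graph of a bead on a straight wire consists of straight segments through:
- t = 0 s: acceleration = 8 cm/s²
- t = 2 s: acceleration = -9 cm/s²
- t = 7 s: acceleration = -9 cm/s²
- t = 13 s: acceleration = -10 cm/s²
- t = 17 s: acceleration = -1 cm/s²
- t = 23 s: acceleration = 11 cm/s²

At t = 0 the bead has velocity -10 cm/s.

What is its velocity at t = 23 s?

-105 cm/s

Δv equals the area under the a-t graph; then v = v₀ + Δv.
0–2 s: ½(8 + -9)(2) = -1 cm/s
2–7 s: -9 × 5 = -45 cm/s
7–13 s: ½(-9 + -10)(6) = -57 cm/s
13–17 s: ½(-10 + -1)(4) = -22 cm/s
17–23 s: ½(-1 + 11)(6) = 30 cm/s
Δv = -95 cm/s, so v(23) = -10 + (-95) = -105 cm/s.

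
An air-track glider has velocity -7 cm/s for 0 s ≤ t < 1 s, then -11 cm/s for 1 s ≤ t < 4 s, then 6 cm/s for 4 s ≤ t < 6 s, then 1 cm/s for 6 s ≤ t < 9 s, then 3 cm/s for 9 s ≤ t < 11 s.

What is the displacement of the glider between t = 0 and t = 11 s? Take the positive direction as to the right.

-19 cm

Net displacement equals the area under the velocity-time graph (areas below the axis count negative).
0–1 s: -7 × 1 = -7 cm
1–4 s: -11 × 3 = -33 cm
4–6 s: 6 × 2 = 12 cm
6–9 s: 1 × 3 = 3 cm
9–11 s: 3 × 2 = 6 cm
Net displacement = -19 cm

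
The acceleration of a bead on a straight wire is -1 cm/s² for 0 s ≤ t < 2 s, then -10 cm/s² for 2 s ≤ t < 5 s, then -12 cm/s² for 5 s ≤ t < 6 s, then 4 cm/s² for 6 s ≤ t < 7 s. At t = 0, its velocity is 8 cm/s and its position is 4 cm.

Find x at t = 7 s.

On each constant-a segment, Δv = aΔt and Δx = v₀Δt + ½aΔt²; chain segment to segment.
0–2 s: v starts 8 cm/s; Δx = 8·2 + ½·-1·2² = 14 cm; v ends 6 cm/s.
2–5 s: v starts 6 cm/s; Δx = 6·3 + ½·-10·3² = -27 cm; v ends -24 cm/s.
5–6 s: v starts -24 cm/s; Δx = -24·1 + ½·-12·1² = -30 cm; v ends -36 cm/s.
6–7 s: v starts -36 cm/s; Δx = -36·1 + ½·4·1² = -34 cm; v ends -32 cm/s.
x(7) = 4 + Σ Δx = -73 cm.

-73 cm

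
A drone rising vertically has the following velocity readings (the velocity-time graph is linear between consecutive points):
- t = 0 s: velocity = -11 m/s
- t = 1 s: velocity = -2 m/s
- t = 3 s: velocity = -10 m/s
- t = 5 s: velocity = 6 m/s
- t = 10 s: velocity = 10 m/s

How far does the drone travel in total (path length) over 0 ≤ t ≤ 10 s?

Total distance travelled is ∫|v| dt — sum the magnitudes of each area piece.
0–1 s: |½(-11 + -2)(1)| = 6.5 m
1–3 s: |½(-2 + -10)(2)| = 12 m
3–5 s: v = 0 at t = 4.25 s; triangle areas 6.25 + 2.25 = 8.5 m
5–10 s: |½(6 + 10)(5)| = 40 m
Total distance = 67 m

67 m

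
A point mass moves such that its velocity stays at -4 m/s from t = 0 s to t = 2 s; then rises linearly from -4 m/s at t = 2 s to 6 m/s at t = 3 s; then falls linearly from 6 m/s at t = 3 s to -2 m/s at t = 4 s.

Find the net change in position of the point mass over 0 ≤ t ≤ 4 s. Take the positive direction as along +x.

Displacement is the signed area under the v-t curve.
0–2 s: -4 × 2 = -8 m
2–3 s: ½(-4 + 6)(1) = 1 m
3–4 s: ½(6 + -2)(1) = 2 m
Net displacement = -5 m

-5 m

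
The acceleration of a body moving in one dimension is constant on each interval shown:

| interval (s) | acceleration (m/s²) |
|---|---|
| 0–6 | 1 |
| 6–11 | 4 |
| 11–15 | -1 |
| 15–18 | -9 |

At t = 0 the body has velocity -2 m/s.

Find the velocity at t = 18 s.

Δv equals the area under the a-t graph; then v = v₀ + Δv.
0–6 s: 1 × 6 = 6 m/s
6–11 s: 4 × 5 = 20 m/s
11–15 s: -1 × 4 = -4 m/s
15–18 s: -9 × 3 = -27 m/s
Δv = -5 m/s, so v(18) = -2 + (-5) = -7 m/s.

-7 m/s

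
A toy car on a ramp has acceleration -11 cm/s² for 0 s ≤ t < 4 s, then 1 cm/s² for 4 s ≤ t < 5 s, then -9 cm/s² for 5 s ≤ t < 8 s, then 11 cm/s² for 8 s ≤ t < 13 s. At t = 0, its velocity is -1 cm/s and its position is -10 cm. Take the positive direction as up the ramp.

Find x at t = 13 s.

-536.5 cm

On each constant-a segment, Δv = aΔt and Δx = v₀Δt + ½aΔt²; chain segment to segment.
0–4 s: v starts -1 cm/s; Δx = -1·4 + ½·-11·4² = -92 cm; v ends -45 cm/s.
4–5 s: v starts -45 cm/s; Δx = -45·1 + ½·1·1² = -44.5 cm; v ends -44 cm/s.
5–8 s: v starts -44 cm/s; Δx = -44·3 + ½·-9·3² = -172.5 cm; v ends -71 cm/s.
8–13 s: v starts -71 cm/s; Δx = -71·5 + ½·11·5² = -217.5 cm; v ends -16 cm/s.
x(13) = -10 + Σ Δx = -536.5 cm.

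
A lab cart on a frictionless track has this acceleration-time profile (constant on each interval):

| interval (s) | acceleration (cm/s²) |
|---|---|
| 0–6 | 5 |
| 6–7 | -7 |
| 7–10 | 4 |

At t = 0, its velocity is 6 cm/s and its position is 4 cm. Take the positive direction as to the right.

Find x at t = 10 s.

267.5 cm

On each constant-a segment, Δv = aΔt and Δx = v₀Δt + ½aΔt²; chain segment to segment.
0–6 s: v starts 6 cm/s; Δx = 6·6 + ½·5·6² = 126 cm; v ends 36 cm/s.
6–7 s: v starts 36 cm/s; Δx = 36·1 + ½·-7·1² = 32.5 cm; v ends 29 cm/s.
7–10 s: v starts 29 cm/s; Δx = 29·3 + ½·4·3² = 105 cm; v ends 41 cm/s.
x(10) = 4 + Σ Δx = 267.5 cm.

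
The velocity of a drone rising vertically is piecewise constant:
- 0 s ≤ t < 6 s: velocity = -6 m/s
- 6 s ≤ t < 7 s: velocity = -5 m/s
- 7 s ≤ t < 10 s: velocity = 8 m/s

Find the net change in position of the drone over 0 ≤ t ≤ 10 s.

-17 m

Net displacement equals the area under the velocity-time graph (areas below the axis count negative).
0–6 s: -6 × 6 = -36 m
6–7 s: -5 × 1 = -5 m
7–10 s: 8 × 3 = 24 m
Net displacement = -17 m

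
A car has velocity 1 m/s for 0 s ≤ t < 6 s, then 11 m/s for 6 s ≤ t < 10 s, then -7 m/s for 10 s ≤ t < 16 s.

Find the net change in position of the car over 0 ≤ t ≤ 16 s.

8 m

Displacement is the signed area under the v-t curve.
0–6 s: 1 × 6 = 6 m
6–10 s: 11 × 4 = 44 m
10–16 s: -7 × 6 = -42 m
Net displacement = 8 m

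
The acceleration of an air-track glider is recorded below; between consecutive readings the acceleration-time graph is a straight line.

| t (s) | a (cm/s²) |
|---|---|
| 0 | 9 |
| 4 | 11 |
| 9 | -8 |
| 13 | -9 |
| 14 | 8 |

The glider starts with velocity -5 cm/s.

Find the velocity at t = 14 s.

8 cm/s

Δv equals the area under the a-t graph; then v = v₀ + Δv.
0–4 s: ½(9 + 11)(4) = 40 cm/s
4–9 s: ½(11 + -8)(5) = 7.5 cm/s
9–13 s: ½(-8 + -9)(4) = -34 cm/s
13–14 s: ½(-9 + 8)(1) = -0.5 cm/s
Δv = 13 cm/s, so v(14) = -5 + (13) = 8 cm/s.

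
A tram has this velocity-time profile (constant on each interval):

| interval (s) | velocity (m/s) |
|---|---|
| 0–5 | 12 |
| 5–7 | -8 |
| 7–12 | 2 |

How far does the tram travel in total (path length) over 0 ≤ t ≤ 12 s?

86 m

Total distance travelled is ∫|v| dt — sum the magnitudes of each area piece.
0–5 s: |12| × 5 = 60 m
5–7 s: |-8| × 2 = 16 m
7–12 s: |2| × 5 = 10 m
Total distance = 86 m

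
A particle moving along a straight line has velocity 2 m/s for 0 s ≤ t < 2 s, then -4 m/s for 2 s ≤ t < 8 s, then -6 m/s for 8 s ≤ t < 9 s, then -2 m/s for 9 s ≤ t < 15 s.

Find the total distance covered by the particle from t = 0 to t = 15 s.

46 m

Total distance travelled is ∫|v| dt — sum the magnitudes of each area piece.
0–2 s: |2| × 2 = 4 m
2–8 s: |-4| × 6 = 24 m
8–9 s: |-6| × 1 = 6 m
9–15 s: |-2| × 6 = 12 m
Total distance = 46 m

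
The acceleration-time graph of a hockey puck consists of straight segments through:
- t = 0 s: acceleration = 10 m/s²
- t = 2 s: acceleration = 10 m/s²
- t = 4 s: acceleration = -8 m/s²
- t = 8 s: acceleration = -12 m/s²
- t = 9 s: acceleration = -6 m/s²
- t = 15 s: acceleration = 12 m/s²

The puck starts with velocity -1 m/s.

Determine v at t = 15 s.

-10 m/s

Δv equals the area under the a-t graph; then v = v₀ + Δv.
0–2 s: 10 × 2 = 20 m/s
2–4 s: ½(10 + -8)(2) = 2 m/s
4–8 s: ½(-8 + -12)(4) = -40 m/s
8–9 s: ½(-12 + -6)(1) = -9 m/s
9–15 s: ½(-6 + 12)(6) = 18 m/s
Δv = -9 m/s, so v(15) = -1 + (-9) = -10 m/s.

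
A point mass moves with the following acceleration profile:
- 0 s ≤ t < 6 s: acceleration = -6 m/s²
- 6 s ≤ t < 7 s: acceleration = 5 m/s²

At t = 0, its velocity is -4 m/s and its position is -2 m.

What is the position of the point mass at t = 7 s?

-171.5 m

On each constant-a segment, Δv = aΔt and Δx = v₀Δt + ½aΔt²; chain segment to segment.
0–6 s: v starts -4 m/s; Δx = -4·6 + ½·-6·6² = -132 m; v ends -40 m/s.
6–7 s: v starts -40 m/s; Δx = -40·1 + ½·5·1² = -37.5 m; v ends -35 m/s.
x(7) = -2 + Σ Δx = -171.5 m.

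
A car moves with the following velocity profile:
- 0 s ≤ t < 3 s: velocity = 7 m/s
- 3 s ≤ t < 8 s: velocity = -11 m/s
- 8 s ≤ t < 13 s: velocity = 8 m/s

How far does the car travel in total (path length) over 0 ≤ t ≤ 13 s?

116 m

Total distance travelled is ∫|v| dt — sum the magnitudes of each area piece.
0–3 s: |7| × 3 = 21 m
3–8 s: |-11| × 5 = 55 m
8–13 s: |8| × 5 = 40 m
Total distance = 116 m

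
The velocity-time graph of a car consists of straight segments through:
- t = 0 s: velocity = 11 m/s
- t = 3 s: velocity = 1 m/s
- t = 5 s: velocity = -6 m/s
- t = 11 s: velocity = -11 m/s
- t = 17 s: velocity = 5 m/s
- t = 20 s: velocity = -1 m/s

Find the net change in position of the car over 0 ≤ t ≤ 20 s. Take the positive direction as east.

-50 m

Displacement is the signed area under the v-t curve.
0–3 s: ½(11 + 1)(3) = 18 m
3–5 s: ½(1 + -6)(2) = -5 m
5–11 s: ½(-6 + -11)(6) = -51 m
11–17 s: ½(-11 + 5)(6) = -18 m
17–20 s: ½(5 + -1)(3) = 6 m
Net displacement = -50 m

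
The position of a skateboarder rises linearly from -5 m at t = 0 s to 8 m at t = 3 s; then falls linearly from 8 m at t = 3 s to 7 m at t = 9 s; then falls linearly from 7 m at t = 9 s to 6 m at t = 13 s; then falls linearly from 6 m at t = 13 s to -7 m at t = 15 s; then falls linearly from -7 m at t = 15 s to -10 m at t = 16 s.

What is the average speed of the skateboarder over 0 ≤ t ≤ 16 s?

1.9375 m/s

Average speed = (total path length)/(elapsed time); on a piecewise-linear x-t graph the path length is Σ|Δx|.
0–3 s: |Δx| = |8 − -5| = 13 m
3–9 s: |Δx| = |7 − 8| = 1 m
9–13 s: |Δx| = |6 − 7| = 1 m
13–15 s: |Δx| = |-7 − 6| = 13 m
15–16 s: |Δx| = |-10 − -7| = 3 m
Total path = 31 m; average speed = 31/16 = 1.9375 m/s.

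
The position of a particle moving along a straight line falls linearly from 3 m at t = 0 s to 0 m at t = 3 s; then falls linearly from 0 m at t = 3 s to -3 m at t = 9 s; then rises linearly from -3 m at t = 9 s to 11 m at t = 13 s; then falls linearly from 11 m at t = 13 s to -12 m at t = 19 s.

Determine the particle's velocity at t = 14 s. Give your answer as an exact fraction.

Velocity is the slope of the x-t graph on 13–19 s: (-12 − 11)/(19 − 13) = -23/6 m/s.

-23/6 m/s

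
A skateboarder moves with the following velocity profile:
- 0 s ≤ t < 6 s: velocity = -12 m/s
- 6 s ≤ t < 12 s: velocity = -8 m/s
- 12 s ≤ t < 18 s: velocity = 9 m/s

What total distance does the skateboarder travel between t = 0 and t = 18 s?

Distance (not displacement) is the total path length: add the absolute areas under v-t.
0–6 s: |-12| × 6 = 72 m
6–12 s: |-8| × 6 = 48 m
12–18 s: |9| × 6 = 54 m
Total distance = 174 m

174 m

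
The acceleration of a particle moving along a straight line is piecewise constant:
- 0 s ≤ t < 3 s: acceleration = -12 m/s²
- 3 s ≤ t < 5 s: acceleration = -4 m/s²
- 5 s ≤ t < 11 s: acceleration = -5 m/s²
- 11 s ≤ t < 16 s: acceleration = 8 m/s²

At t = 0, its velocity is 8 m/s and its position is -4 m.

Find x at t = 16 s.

On each constant-a segment, Δv = aΔt and Δx = v₀Δt + ½aΔt²; chain segment to segment.
0–3 s: v starts 8 m/s; Δx = 8·3 + ½·-12·3² = -30 m; v ends -28 m/s.
3–5 s: v starts -28 m/s; Δx = -28·2 + ½·-4·2² = -64 m; v ends -36 m/s.
5–11 s: v starts -36 m/s; Δx = -36·6 + ½·-5·6² = -306 m; v ends -66 m/s.
11–16 s: v starts -66 m/s; Δx = -66·5 + ½·8·5² = -230 m; v ends -26 m/s.
x(16) = -4 + Σ Δx = -634 m.

-634 m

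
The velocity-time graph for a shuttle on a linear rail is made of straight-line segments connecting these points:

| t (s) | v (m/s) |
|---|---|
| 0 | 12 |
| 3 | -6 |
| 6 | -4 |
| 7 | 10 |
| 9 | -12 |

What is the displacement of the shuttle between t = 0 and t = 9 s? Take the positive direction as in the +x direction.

-5 m

Displacement is the signed area under the v-t curve.
0–3 s: ½(12 + -6)(3) = 9 m
3–6 s: ½(-6 + -4)(3) = -15 m
6–7 s: ½(-4 + 10)(1) = 3 m
7–9 s: ½(10 + -12)(2) = -2 m
Net displacement = -5 m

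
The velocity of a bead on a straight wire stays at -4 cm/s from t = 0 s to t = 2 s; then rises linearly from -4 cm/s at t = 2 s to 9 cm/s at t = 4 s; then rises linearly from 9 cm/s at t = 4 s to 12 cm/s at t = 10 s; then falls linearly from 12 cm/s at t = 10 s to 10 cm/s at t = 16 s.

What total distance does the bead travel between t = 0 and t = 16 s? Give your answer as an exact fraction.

1878/13 cm

Total distance travelled is ∫|v| dt — sum the magnitudes of each area piece.
0–2 s: |-4| × 2 = 8 cm
2–4 s: v = 0 at t = 34/13 s; triangle areas 16/13 + 81/13 = 97/13 cm
4–10 s: |½(9 + 12)(6)| = 63 cm
10–16 s: |½(12 + 10)(6)| = 66 cm
Total distance = 1878/13 cm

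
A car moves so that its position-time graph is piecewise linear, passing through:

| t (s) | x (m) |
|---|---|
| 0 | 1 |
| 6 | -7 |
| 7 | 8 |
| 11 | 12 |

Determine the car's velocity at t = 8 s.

1 m/s

Velocity is the slope of the x-t graph on 7–11 s: (12 − 8)/(11 − 7) = 1 m/s.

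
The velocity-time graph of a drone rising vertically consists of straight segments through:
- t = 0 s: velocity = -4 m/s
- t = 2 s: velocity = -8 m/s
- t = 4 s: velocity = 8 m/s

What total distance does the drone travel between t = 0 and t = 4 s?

20 m

Distance (not displacement) is the total path length: add the absolute areas under v-t.
0–2 s: |½(-4 + -8)(2)| = 12 m
2–4 s: v = 0 at t = 3 s; triangle areas 4 + 4 = 8 m
Total distance = 20 m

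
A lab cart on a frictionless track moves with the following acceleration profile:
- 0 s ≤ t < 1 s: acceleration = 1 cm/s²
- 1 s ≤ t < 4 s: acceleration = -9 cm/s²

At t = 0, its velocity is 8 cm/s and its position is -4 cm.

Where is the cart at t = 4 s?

-9 cm

On each constant-a segment, Δv = aΔt and Δx = v₀Δt + ½aΔt²; chain segment to segment.
0–1 s: v starts 8 cm/s; Δx = 8·1 + ½·1·1² = 8.5 cm; v ends 9 cm/s.
1–4 s: v starts 9 cm/s; Δx = 9·3 + ½·-9·3² = -13.5 cm; v ends -18 cm/s.
x(4) = -4 + Σ Δx = -9 cm.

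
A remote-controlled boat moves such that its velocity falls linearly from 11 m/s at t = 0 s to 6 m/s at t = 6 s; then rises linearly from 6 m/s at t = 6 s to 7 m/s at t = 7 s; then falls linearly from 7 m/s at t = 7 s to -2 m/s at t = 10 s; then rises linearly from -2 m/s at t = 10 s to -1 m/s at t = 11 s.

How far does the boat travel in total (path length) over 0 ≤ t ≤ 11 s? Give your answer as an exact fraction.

Distance (not displacement) is the total path length: add the absolute areas under v-t.
0–6 s: |½(11 + 6)(6)| = 51 m
6–7 s: |½(6 + 7)(1)| = 6.5 m
7–10 s: v = 0 at t = 28/3 s; triangle areas 49/6 + 2/3 = 53/6 m
10–11 s: |½(-2 + -1)(1)| = 1.5 m
Total distance = 407/6 m

407/6 m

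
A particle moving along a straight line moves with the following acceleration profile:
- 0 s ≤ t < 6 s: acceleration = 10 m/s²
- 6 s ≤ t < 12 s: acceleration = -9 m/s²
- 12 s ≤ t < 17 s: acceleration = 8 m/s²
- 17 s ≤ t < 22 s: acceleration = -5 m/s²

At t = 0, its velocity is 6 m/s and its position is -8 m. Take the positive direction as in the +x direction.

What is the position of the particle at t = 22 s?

On each constant-a segment, Δv = aΔt and Δx = v₀Δt + ½aΔt²; chain segment to segment.
0–6 s: v starts 6 m/s; Δx = 6·6 + ½·10·6² = 216 m; v ends 66 m/s.
6–12 s: v starts 66 m/s; Δx = 66·6 + ½·-9·6² = 234 m; v ends 12 m/s.
12–17 s: v starts 12 m/s; Δx = 12·5 + ½·8·5² = 160 m; v ends 52 m/s.
17–22 s: v starts 52 m/s; Δx = 52·5 + ½·-5·5² = 197.5 m; v ends 27 m/s.
x(22) = -8 + Σ Δx = 799.5 m.

799.5 m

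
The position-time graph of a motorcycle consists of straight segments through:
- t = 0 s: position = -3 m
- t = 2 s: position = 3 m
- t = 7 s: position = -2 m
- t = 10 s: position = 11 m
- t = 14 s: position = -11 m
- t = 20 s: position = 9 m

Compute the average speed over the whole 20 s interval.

Average speed = (total path length)/(elapsed time); on a piecewise-linear x-t graph the path length is Σ|Δx|.
0–2 s: |Δx| = |3 − -3| = 6 m
2–7 s: |Δx| = |-2 − 3| = 5 m
7–10 s: |Δx| = |11 − -2| = 13 m
10–14 s: |Δx| = |-11 − 11| = 22 m
14–20 s: |Δx| = |9 − -11| = 20 m
Total path = 66 m; average speed = 66/20 = 3.3 m/s.

3.3 m/s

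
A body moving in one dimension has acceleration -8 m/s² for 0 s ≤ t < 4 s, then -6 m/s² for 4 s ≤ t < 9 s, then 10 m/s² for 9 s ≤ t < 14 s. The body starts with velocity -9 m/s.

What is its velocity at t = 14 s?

Δv equals the area under the a-t graph; then v = v₀ + Δv.
0–4 s: -8 × 4 = -32 m/s
4–9 s: -6 × 5 = -30 m/s
9–14 s: 10 × 5 = 50 m/s
Δv = -12 m/s, so v(14) = -9 + (-12) = -21 m/s.

-21 m/s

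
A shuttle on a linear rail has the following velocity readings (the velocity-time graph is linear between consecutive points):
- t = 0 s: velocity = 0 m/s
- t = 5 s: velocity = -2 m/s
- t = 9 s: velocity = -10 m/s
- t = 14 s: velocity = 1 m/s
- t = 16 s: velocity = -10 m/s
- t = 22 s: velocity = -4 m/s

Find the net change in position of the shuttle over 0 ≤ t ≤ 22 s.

Net displacement equals the area under the velocity-time graph (areas below the axis count negative).
0–5 s: ½(0 + -2)(5) = -5 m
5–9 s: ½(-2 + -10)(4) = -24 m
9–14 s: ½(-10 + 1)(5) = -22.5 m
14–16 s: ½(1 + -10)(2) = -9 m
16–22 s: ½(-10 + -4)(6) = -42 m
Net displacement = -102.5 m

-102.5 m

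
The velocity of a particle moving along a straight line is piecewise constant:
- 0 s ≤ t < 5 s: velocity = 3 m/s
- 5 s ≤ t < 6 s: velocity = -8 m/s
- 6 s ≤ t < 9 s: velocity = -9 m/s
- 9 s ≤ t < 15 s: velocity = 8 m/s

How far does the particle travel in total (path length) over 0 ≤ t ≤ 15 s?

98 m

Distance (not displacement) is the total path length: add the absolute areas under v-t.
0–5 s: |3| × 5 = 15 m
5–6 s: |-8| × 1 = 8 m
6–9 s: |-9| × 3 = 27 m
9–15 s: |8| × 6 = 48 m
Total distance = 98 m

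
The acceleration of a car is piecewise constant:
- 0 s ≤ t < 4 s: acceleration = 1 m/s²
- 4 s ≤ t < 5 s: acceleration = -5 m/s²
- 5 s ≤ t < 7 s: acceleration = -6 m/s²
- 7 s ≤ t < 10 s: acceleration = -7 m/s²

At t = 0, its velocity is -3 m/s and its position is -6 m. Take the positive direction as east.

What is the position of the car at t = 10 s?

-111 m

On each constant-a segment, Δv = aΔt and Δx = v₀Δt + ½aΔt²; chain segment to segment.
0–4 s: v starts -3 m/s; Δx = -3·4 + ½·1·4² = -4 m; v ends 1 m/s.
4–5 s: v starts 1 m/s; Δx = 1·1 + ½·-5·1² = -1.5 m; v ends -4 m/s.
5–7 s: v starts -4 m/s; Δx = -4·2 + ½·-6·2² = -20 m; v ends -16 m/s.
7–10 s: v starts -16 m/s; Δx = -16·3 + ½·-7·3² = -79.5 m; v ends -37 m/s.
x(10) = -6 + Σ Δx = -111 m.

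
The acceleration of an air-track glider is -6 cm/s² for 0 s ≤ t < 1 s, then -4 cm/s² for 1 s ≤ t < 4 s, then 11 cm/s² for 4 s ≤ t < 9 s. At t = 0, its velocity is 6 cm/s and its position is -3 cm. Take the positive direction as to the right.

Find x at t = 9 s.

On each constant-a segment, Δv = aΔt and Δx = v₀Δt + ½aΔt²; chain segment to segment.
0–1 s: v starts 6 cm/s; Δx = 6·1 + ½·-6·1² = 3 cm; v ends 0 cm/s.
1–4 s: v starts 0 cm/s; Δx = 0·3 + ½·-4·3² = -18 cm; v ends -12 cm/s.
4–9 s: v starts -12 cm/s; Δx = -12·5 + ½·11·5² = 77.5 cm; v ends 43 cm/s.
x(9) = -3 + Σ Δx = 59.5 cm.

59.5 cm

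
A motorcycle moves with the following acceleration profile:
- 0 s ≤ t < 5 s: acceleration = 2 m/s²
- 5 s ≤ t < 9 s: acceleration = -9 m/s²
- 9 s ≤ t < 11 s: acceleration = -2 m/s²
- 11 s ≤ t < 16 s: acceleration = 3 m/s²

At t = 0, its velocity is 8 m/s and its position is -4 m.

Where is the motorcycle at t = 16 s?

On each constant-a segment, Δv = aΔt and Δx = v₀Δt + ½aΔt²; chain segment to segment.
0–5 s: v starts 8 m/s; Δx = 8·5 + ½·2·5² = 65 m; v ends 18 m/s.
5–9 s: v starts 18 m/s; Δx = 18·4 + ½·-9·4² = 0 m; v ends -18 m/s.
9–11 s: v starts -18 m/s; Δx = -18·2 + ½·-2·2² = -40 m; v ends -22 m/s.
11–16 s: v starts -22 m/s; Δx = -22·5 + ½·3·5² = -72.5 m; v ends -7 m/s.
x(16) = -4 + Σ Δx = -51.5 m.

-51.5 m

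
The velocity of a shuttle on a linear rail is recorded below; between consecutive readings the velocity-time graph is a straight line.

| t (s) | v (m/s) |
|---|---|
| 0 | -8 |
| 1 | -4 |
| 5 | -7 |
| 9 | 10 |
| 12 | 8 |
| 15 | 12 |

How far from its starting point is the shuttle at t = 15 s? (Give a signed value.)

35 m

Displacement is the signed area under the v-t curve.
0–1 s: ½(-8 + -4)(1) = -6 m
1–5 s: ½(-4 + -7)(4) = -22 m
5–9 s: ½(-7 + 10)(4) = 6 m
9–12 s: ½(10 + 8)(3) = 27 m
12–15 s: ½(8 + 12)(3) = 30 m
Net displacement = 35 m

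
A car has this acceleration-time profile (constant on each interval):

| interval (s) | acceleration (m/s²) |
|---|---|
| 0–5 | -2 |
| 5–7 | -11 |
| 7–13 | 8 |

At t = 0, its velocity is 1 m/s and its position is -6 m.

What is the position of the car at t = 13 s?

-108 m

On each constant-a segment, Δv = aΔt and Δx = v₀Δt + ½aΔt²; chain segment to segment.
0–5 s: v starts 1 m/s; Δx = 1·5 + ½·-2·5² = -20 m; v ends -9 m/s.
5–7 s: v starts -9 m/s; Δx = -9·2 + ½·-11·2² = -40 m; v ends -31 m/s.
7–13 s: v starts -31 m/s; Δx = -31·6 + ½·8·6² = -42 m; v ends 17 m/s.
x(13) = -6 + Σ Δx = -108 m.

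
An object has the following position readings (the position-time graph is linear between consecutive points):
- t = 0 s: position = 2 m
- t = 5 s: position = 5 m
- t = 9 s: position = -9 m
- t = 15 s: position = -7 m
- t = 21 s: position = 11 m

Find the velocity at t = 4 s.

0.6 m/s

Velocity is the slope of the x-t graph on 0–5 s: (5 − 2)/(5 − 0) = 0.6 m/s.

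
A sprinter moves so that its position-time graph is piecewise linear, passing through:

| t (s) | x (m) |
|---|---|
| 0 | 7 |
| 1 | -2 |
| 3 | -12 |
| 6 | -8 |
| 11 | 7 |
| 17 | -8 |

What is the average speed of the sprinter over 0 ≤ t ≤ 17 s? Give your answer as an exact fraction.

Average speed = (total path length)/(elapsed time); on a piecewise-linear x-t graph the path length is Σ|Δx|.
0–1 s: |Δx| = |-2 − 7| = 9 m
1–3 s: |Δx| = |-12 − -2| = 10 m
3–6 s: |Δx| = |-8 − -12| = 4 m
6–11 s: |Δx| = |7 − -8| = 15 m
11–17 s: |Δx| = |-8 − 7| = 15 m
Total path = 53 m; average speed = 53/17 = 53/17 m/s.

53/17 m/s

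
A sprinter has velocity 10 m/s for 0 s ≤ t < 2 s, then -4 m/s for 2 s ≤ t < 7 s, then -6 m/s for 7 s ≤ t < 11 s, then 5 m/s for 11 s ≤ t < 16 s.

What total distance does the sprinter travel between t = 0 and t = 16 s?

Total distance travelled is ∫|v| dt — sum the magnitudes of each area piece.
0–2 s: |10| × 2 = 20 m
2–7 s: |-4| × 5 = 20 m
7–11 s: |-6| × 4 = 24 m
11–16 s: |5| × 5 = 25 m
Total distance = 89 m

89 m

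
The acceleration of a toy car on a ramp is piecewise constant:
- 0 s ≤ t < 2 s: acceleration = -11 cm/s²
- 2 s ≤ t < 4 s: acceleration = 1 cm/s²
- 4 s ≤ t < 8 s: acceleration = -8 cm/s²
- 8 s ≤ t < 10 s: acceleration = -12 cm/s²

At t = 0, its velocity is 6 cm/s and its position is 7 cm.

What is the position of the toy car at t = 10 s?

On each constant-a segment, Δv = aΔt and Δx = v₀Δt + ½aΔt²; chain segment to segment.
0–2 s: v starts 6 cm/s; Δx = 6·2 + ½·-11·2² = -10 cm; v ends -16 cm/s.
2–4 s: v starts -16 cm/s; Δx = -16·2 + ½·1·2² = -30 cm; v ends -14 cm/s.
4–8 s: v starts -14 cm/s; Δx = -14·4 + ½·-8·4² = -120 cm; v ends -46 cm/s.
8–10 s: v starts -46 cm/s; Δx = -46·2 + ½·-12·2² = -116 cm; v ends -70 cm/s.
x(10) = 7 + Σ Δx = -269 cm.

-269 cm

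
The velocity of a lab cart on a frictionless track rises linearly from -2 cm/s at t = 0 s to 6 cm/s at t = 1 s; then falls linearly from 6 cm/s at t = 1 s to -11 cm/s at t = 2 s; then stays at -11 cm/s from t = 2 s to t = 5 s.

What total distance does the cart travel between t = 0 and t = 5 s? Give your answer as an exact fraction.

Total distance travelled is ∫|v| dt — sum the magnitudes of each area piece.
0–1 s: v = 0 at t = 0.25 s; triangle areas 0.25 + 2.25 = 2.5 cm
1–2 s: v = 0 at t = 23/17 s; triangle areas 18/17 + 121/34 = 157/34 cm
2–5 s: |-11| × 3 = 33 cm
Total distance = 682/17 cm

682/17 cm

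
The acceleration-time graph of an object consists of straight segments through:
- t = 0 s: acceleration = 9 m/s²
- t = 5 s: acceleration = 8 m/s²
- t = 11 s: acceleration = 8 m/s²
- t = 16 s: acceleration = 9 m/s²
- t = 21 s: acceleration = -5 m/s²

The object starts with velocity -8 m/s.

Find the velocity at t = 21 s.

135 m/s

Δv equals the area under the a-t graph; then v = v₀ + Δv.
0–5 s: ½(9 + 8)(5) = 42.5 m/s
5–11 s: 8 × 6 = 48 m/s
11–16 s: ½(8 + 9)(5) = 42.5 m/s
16–21 s: ½(9 + -5)(5) = 10 m/s
Δv = 143 m/s, so v(21) = -8 + (143) = 135 m/s.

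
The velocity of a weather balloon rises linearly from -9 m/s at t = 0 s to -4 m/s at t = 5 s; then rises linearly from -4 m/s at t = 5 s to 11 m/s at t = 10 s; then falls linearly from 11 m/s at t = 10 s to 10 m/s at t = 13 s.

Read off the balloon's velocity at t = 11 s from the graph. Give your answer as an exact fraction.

32/3 m/s

On 10–13 s the graph is linear from 11 to 10 m/s: v(11) = 11 + (10 − 11)·(11 − 10)/(13 − 10) = 32/3 m/s.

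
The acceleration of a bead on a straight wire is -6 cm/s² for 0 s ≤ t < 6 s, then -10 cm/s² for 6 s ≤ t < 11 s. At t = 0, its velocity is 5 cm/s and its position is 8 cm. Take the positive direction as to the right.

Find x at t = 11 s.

-350 cm

On each constant-a segment, Δv = aΔt and Δx = v₀Δt + ½aΔt²; chain segment to segment.
0–6 s: v starts 5 cm/s; Δx = 5·6 + ½·-6·6² = -78 cm; v ends -31 cm/s.
6–11 s: v starts -31 cm/s; Δx = -31·5 + ½·-10·5² = -280 cm; v ends -81 cm/s.
x(11) = 8 + Σ Δx = -350 cm.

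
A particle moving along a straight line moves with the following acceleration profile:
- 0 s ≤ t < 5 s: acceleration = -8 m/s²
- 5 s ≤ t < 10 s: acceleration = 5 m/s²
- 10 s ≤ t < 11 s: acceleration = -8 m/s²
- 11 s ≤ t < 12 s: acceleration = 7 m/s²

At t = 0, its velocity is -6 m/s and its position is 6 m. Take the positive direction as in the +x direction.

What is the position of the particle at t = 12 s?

-342 m

On each constant-a segment, Δv = aΔt and Δx = v₀Δt + ½aΔt²; chain segment to segment.
0–5 s: v starts -6 m/s; Δx = -6·5 + ½·-8·5² = -130 m; v ends -46 m/s.
5–10 s: v starts -46 m/s; Δx = -46·5 + ½·5·5² = -167.5 m; v ends -21 m/s.
10–11 s: v starts -21 m/s; Δx = -21·1 + ½·-8·1² = -25 m; v ends -29 m/s.
11–12 s: v starts -29 m/s; Δx = -29·1 + ½·7·1² = -25.5 m; v ends -22 m/s.
x(12) = 6 + Σ Δx = -342 m.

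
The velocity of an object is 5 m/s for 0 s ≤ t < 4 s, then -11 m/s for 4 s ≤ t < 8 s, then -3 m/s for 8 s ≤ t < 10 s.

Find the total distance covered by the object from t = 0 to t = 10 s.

70 m

Total distance travelled is ∫|v| dt — sum the magnitudes of each area piece.
0–4 s: |5| × 4 = 20 m
4–8 s: |-11| × 4 = 44 m
8–10 s: |-3| × 2 = 6 m
Total distance = 70 m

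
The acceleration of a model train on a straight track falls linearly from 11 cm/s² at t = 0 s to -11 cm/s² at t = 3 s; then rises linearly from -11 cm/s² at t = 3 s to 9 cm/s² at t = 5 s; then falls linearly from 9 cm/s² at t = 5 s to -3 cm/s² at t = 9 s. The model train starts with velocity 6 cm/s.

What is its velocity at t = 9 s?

Δv equals the area under the a-t graph; then v = v₀ + Δv.
0–3 s: ½(11 + -11)(3) = 0 cm/s
3–5 s: ½(-11 + 9)(2) = -2 cm/s
5–9 s: ½(9 + -3)(4) = 12 cm/s
Δv = 10 cm/s, so v(9) = 6 + (10) = 16 cm/s.

16 cm/s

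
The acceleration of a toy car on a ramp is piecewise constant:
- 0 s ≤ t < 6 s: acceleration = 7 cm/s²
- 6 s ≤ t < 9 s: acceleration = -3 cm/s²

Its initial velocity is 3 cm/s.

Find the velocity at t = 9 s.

36 cm/s

Δv equals the area under the a-t graph; then v = v₀ + Δv.
0–6 s: 7 × 6 = 42 cm/s
6–9 s: -3 × 3 = -9 cm/s
Δv = 33 cm/s, so v(9) = 3 + (33) = 36 cm/s.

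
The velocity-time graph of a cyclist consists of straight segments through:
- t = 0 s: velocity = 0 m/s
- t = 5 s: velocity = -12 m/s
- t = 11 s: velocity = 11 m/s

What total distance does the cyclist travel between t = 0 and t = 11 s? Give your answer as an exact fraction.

1485/23 m

Distance (not displacement) is the total path length: add the absolute areas under v-t.
0–5 s: |½(0 + -12)(5)| = 30 m
5–11 s: v = 0 at t = 187/23 s; triangle areas 432/23 + 363/23 = 795/23 m
Total distance = 1485/23 m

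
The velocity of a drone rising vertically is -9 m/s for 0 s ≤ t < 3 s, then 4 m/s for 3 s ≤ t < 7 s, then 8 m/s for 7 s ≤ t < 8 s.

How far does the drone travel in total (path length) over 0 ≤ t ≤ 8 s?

51 m

Total distance travelled is ∫|v| dt — sum the magnitudes of each area piece.
0–3 s: |-9| × 3 = 27 m
3–7 s: |4| × 4 = 16 m
7–8 s: |8| × 1 = 8 m
Total distance = 51 m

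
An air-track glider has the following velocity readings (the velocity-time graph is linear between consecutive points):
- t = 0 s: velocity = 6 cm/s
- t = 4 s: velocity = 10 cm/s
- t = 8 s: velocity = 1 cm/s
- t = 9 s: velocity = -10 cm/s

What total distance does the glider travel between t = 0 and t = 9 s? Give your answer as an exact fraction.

1289/22 cm

Distance (not displacement) is the total path length: add the absolute areas under v-t.
0–4 s: |½(6 + 10)(4)| = 32 cm
4–8 s: |½(10 + 1)(4)| = 22 cm
8–9 s: v = 0 at t = 89/11 s; triangle areas 1/22 + 50/11 = 101/22 cm
Total distance = 1289/22 cm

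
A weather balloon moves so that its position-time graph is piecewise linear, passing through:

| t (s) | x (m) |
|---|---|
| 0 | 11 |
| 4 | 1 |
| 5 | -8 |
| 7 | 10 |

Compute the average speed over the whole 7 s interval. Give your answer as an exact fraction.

Average speed = (total path length)/(elapsed time); on a piecewise-linear x-t graph the path length is Σ|Δx|.
0–4 s: |Δx| = |1 − 11| = 10 m
4–5 s: |Δx| = |-8 − 1| = 9 m
5–7 s: |Δx| = |10 − -8| = 18 m
Total path = 37 m; average speed = 37/7 = 37/7 m/s.

37/7 m/s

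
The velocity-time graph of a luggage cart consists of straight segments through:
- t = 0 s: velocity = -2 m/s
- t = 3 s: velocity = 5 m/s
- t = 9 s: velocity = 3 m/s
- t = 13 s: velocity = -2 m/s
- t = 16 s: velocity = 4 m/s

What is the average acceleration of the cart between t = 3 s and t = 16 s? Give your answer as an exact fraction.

-1/13 m/s²

Average acceleration = Δv/Δt = (4 − 5)/(16 − 3) = -1/13 m/s².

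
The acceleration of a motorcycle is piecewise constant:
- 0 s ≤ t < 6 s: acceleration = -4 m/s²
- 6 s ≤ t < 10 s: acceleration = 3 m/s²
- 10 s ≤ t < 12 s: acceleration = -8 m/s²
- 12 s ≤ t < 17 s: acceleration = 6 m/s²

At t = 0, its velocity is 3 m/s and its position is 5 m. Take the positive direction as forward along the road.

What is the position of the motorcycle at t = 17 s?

-193 m

On each constant-a segment, Δv = aΔt and Δx = v₀Δt + ½aΔt²; chain segment to segment.
0–6 s: v starts 3 m/s; Δx = 3·6 + ½·-4·6² = -54 m; v ends -21 m/s.
6–10 s: v starts -21 m/s; Δx = -21·4 + ½·3·4² = -60 m; v ends -9 m/s.
10–12 s: v starts -9 m/s; Δx = -9·2 + ½·-8·2² = -34 m; v ends -25 m/s.
12–17 s: v starts -25 m/s; Δx = -25·5 + ½·6·5² = -50 m; v ends 5 m/s.
x(17) = 5 + Σ Δx = -193 m.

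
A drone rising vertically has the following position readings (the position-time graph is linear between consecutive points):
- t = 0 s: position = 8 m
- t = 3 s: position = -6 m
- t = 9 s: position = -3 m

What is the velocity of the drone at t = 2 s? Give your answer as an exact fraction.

Velocity is the slope of the x-t graph on 0–3 s: (-6 − 8)/(3 − 0) = -14/3 m/s.

-14/3 m/s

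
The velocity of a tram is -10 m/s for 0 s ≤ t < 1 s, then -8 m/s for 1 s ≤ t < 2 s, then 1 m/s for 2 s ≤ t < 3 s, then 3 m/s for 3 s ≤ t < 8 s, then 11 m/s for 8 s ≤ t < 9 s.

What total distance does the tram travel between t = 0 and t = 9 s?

45 m

Total distance travelled is ∫|v| dt — sum the magnitudes of each area piece.
0–1 s: |-10| × 1 = 10 m
1–2 s: |-8| × 1 = 8 m
2–3 s: |1| × 1 = 1 m
3–8 s: |3| × 5 = 15 m
8–9 s: |11| × 1 = 11 m
Total distance = 45 m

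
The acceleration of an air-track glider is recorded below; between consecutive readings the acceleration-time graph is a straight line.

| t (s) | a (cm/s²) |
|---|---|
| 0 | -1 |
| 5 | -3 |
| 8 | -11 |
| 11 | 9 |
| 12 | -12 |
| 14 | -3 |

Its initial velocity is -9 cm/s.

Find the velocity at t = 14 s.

-59.5 cm/s

Δv equals the area under the a-t graph; then v = v₀ + Δv.
0–5 s: ½(-1 + -3)(5) = -10 cm/s
5–8 s: ½(-3 + -11)(3) = -21 cm/s
8–11 s: ½(-11 + 9)(3) = -3 cm/s
11–12 s: ½(9 + -12)(1) = -1.5 cm/s
12–14 s: ½(-12 + -3)(2) = -15 cm/s
Δv = -50.5 cm/s, so v(14) = -9 + (-50.5) = -59.5 cm/s.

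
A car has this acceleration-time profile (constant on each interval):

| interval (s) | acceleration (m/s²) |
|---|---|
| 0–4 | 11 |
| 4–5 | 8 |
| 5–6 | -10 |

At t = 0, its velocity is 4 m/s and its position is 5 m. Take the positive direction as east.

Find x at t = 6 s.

On each constant-a segment, Δv = aΔt and Δx = v₀Δt + ½aΔt²; chain segment to segment.
0–4 s: v starts 4 m/s; Δx = 4·4 + ½·11·4² = 104 m; v ends 48 m/s.
4–5 s: v starts 48 m/s; Δx = 48·1 + ½·8·1² = 52 m; v ends 56 m/s.
5–6 s: v starts 56 m/s; Δx = 56·1 + ½·-10·1² = 51 m; v ends 46 m/s.
x(6) = 5 + Σ Δx = 212 m.

212 m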